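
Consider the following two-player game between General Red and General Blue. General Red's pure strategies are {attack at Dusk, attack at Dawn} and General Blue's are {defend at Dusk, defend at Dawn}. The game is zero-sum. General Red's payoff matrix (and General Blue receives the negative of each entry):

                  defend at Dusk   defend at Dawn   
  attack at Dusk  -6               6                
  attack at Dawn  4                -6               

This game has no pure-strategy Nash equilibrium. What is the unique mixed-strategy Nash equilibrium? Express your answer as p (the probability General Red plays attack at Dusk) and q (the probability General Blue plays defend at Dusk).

General Blue's indifference between defend at Dusk and defend at Dawn determines General Red's mixing probability p:
  General Blue's expected payoff from defend at Dusk: p·6 + (1−p)·(-4) = 10p - 4
  General Blue's expected payoff from defend at Dawn: p·(-6) + (1−p)·6 = -12p + 6
  10p - 4 = -12p + 6  ⇒  22p = 10  ⇒  p = 5/11.
General Blue's mix must leave General Red indifferent between attack at Dusk and attack at Dawn.
  General Red's expected payoff from attack at Dusk: q·(-6) + (1−q)·6 = -12q + 6
  General Red's expected payoff from attack at Dawn: q·4 + (1−q)·(-6) = 10q - 6
  -12q + 6 = 10q - 6  ⇒  -22q = -12  ⇒  q = 6/11.

p = 5/11, q = 6/11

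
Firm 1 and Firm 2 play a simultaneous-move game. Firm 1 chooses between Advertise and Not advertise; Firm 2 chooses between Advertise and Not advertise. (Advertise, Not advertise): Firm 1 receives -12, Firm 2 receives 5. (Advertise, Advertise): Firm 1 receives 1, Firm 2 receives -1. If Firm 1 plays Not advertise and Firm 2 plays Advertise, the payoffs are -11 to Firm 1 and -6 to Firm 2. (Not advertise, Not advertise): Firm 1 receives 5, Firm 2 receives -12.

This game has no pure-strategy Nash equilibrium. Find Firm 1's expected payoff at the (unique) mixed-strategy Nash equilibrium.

Firm 2's mix must leave Firm 1 indifferent between Advertise and Not advertise.
  Firm 1's payoff from Advertise: q·1 + (1−q)·(-12) = 13q - 12
  Firm 1's payoff from Not advertise: q·(-11) + (1−q)·5 = -16q + 5
  13q - 12 = -16q + 5  ⇒  29q = 17  ⇒  q = 17/29.
At equilibrium Firm 1 is indifferent across rows, so Firm 1's payoff equals the payoff from Advertise: (17/29)·1 + (12/29)·(-12) = -127/29.

-127/29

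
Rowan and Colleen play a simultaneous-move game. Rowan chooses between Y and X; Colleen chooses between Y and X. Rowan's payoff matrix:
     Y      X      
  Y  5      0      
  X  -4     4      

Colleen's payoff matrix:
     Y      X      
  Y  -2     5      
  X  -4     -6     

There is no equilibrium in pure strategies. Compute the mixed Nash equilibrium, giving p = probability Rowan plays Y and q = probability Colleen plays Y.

p = 2/9, q = 4/13

In a mixed equilibrium Colleen is indifferent between Y and X; this condition fixes p.
  Colleen's payoff from Y: p·(-2) + (1−p)·(-4) = 2p - 4
  Colleen's payoff from X: p·5 + (1−p)·(-6) = 11p - 6
  2p - 4 = 11p - 6  ⇒  -9p = -2  ⇒  p = 2/9.
In a mixed equilibrium Rowan is indifferent between Y and X; this condition fixes q.
  Rowan's expected payoff from Y: q·5 + (1−q)·0 = 5q
  Rowan's expected payoff from X: q·(-4) + (1−q)·4 = -8q + 4
  5q = -8q + 4  ⇒  13q = 4  ⇒  q = 4/13.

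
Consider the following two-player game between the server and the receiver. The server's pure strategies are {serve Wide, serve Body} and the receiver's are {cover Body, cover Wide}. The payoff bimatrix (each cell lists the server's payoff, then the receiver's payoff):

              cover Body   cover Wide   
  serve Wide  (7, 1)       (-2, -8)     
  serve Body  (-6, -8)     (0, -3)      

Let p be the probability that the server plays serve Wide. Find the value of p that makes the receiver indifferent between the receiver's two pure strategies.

The server's mix must leave the receiver indifferent between cover Body and cover Wide.
  the receiver's payoff to cover Body: p·1 + (1−p)·(-8) = 9p - 8
  the receiver's payoff to cover Wide: p·(-8) + (1−p)·(-3) = -5p - 3
  9p - 8 = -5p - 3  ⇒  14p = 5  ⇒  p = 5/14.

p = 5/14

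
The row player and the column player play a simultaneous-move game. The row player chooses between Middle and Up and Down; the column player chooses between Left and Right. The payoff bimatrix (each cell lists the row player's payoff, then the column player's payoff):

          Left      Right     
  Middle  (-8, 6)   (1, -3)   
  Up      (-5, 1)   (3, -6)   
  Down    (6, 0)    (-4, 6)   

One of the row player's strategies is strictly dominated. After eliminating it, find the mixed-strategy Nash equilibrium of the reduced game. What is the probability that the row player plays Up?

p = 6/13

The row player's strategy Middle is strictly dominated by Up: -5 > -8 and 3 > 1. Eliminate Middle.
The column player's indifference between Left and Right determines the row player's mixing probability p:
  the column player's payoff from Left: p·1 + (1−p)·0 = p
  the column player's payoff from Right: p·(-6) + (1−p)·6 = -12p + 6
  p = -12p + 6  ⇒  13p = 6  ⇒  p = 6/13.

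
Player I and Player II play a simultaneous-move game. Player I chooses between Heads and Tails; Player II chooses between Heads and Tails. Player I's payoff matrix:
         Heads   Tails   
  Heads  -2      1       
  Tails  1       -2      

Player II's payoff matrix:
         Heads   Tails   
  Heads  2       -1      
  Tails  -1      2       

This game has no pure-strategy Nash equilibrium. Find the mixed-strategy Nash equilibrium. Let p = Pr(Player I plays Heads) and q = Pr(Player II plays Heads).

p = 1/2, q = 1/2

For Player II to be willing to mix, Player II must be indifferent between Heads and Tails, which pins down Player I's mix.
  Player II's expected payoff from Heads: p·2 + (1−p)·(-1) = 3p - 1
  Player II's expected payoff from Tails: p·(-1) + (1−p)·2 = -3p + 2
  3p - 1 = -3p + 2  ⇒  6p = 3  ⇒  p = 1/2.
Player I's indifference between Heads and Tails determines Player II's mixing probability q:
  Player I's payoff from Heads: q·(-2) + (1−q)·1 = -3q + 1
  Player I's payoff from Tails: q·1 + (1−q)·(-2) = 3q - 2
  -3q + 1 = 3q - 2  ⇒  -6q = -3  ⇒  q = 1/2.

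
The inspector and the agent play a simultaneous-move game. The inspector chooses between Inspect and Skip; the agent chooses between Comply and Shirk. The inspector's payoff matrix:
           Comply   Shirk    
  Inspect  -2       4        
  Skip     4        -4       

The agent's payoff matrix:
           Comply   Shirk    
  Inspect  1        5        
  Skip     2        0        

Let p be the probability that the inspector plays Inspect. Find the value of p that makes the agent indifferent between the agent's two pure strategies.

p = 1/3

The inspector's mix must leave the agent indifferent between Comply and Shirk.
  the agent's payoff from Comply: p·1 + (1−p)·2 = -p + 2
  the agent's payoff from Shirk: p·5 + (1−p)·0 = 5p
  -p + 2 = 5p  ⇒  -6p = -2  ⇒  p = 1/3.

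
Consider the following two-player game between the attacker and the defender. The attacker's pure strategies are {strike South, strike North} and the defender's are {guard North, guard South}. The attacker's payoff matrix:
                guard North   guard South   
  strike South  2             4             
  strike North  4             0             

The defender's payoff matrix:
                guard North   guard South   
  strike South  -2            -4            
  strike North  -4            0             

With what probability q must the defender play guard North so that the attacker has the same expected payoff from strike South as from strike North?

q = 2/3

Set the attacker's expected payoff from strike South equal to that from strike North:
  the attacker's payoff from strike South: q·2 + (1−q)·4 = -2q + 4
  the attacker's payoff from strike North: q·4 + (1−q)·0 = 4q
  -2q + 4 = 4q  ⇒  -6q = -4  ⇒  q = 2/3.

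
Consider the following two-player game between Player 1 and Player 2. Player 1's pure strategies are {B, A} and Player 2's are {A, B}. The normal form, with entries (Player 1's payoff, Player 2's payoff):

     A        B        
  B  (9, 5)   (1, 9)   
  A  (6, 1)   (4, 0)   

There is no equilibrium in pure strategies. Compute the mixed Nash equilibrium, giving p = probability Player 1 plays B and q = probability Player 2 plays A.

For Player 2 to be willing to mix, Player 2 must be indifferent between A and B, which pins down Player 1's mix.
  Player 2's payoff from A: p·5 + (1−p)·1 = 4p + 1
  Player 2's payoff from B: p·9 + (1−p)·0 = 9p
  4p + 1 = 9p  ⇒  -5p = -1  ⇒  p = 1/5.
Set Player 1's expected payoff from B equal to that from A:
  Player 1's expected payoff from B: q·9 + (1−q)·1 = 8q + 1
  Player 1's expected payoff from A: q·6 + (1−q)·4 = 2q + 4
  8q + 1 = 2q + 4  ⇒  6q = 3  ⇒  q = 1/2.

p = 1/5, q = 1/2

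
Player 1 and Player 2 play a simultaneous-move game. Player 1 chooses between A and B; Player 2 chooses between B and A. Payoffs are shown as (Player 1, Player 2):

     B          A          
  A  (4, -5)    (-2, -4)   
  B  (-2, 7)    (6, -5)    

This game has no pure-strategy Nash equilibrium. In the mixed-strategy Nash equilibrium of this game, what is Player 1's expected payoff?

Player 2's mix must leave Player 1 indifferent between A and B.
  Player 1's payoff to A: q·4 + (1−q)·(-2) = 6q - 2
  Player 1's payoff to B: q·(-2) + (1−q)·6 = -8q + 6
  6q - 2 = -8q + 6  ⇒  14q = 8  ⇒  q = 4/7.
At equilibrium Player 1 is indifferent across rows, so Player 1's payoff equals the payoff from A: (4/7)·4 + (3/7)·(-2) = 10/7.

10/7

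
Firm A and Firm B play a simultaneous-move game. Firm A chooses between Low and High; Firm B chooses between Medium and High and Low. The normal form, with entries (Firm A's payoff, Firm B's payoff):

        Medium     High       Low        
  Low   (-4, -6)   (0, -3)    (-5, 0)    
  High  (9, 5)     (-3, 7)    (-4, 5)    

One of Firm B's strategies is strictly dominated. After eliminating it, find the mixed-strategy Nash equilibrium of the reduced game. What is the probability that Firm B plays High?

Firm B's strategy Medium is strictly dominated by High: -3 > -6 and 7 > 5. Eliminate Medium.
Set Firm A's expected payoff from Low equal to that from High:
  Firm A's expected payoff from Low: q·0 + (1−q)·(-5) = 5q - 5
  Firm A's expected payoff from High: q·(-3) + (1−q)·(-4) = q - 4
  5q - 5 = q - 4  ⇒  4q = 1  ⇒  q = 1/4.

q = 1/4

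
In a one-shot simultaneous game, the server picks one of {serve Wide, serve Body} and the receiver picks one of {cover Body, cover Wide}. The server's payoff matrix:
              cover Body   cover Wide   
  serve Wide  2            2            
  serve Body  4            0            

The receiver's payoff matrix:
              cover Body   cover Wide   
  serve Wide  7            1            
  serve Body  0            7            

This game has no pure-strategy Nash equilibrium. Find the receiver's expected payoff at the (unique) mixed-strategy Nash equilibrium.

49/13

Set the receiver's expected payoff from cover Body equal to that from cover Wide:
  the receiver's payoff to cover Body: p·7 + (1−p)·0 = 7p
  the receiver's payoff to cover Wide: p·1 + (1−p)·7 = -6p + 7
  7p = -6p + 7  ⇒  13p = 7  ⇒  p = 7/13.
At equilibrium the receiver is indifferent across columns, so the receiver's payoff equals the payoff from cover Body: (7/13)·7 + (6/13)·0 = 49/13.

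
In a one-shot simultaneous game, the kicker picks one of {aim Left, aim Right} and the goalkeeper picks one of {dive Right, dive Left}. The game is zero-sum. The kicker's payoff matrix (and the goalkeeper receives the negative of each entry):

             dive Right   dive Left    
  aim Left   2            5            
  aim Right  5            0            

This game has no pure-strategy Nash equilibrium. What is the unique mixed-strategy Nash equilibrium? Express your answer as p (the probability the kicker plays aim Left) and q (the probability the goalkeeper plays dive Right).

For the goalkeeper to be willing to mix, the goalkeeper must be indifferent between dive Right and dive Left, which pins down the kicker's mix.
  the goalkeeper's payoff to dive Right: p·(-2) + (1−p)·(-5) = 3p - 5
  the goalkeeper's payoff to dive Left: p·(-5) + (1−p)·0 = -5p
  3p - 5 = -5p  ⇒  8p = 5  ⇒  p = 5/8.
The kicker's indifference between aim Left and aim Right determines the goalkeeper's mixing probability q:
  the kicker's payoff from aim Left: q·2 + (1−q)·5 = -3q + 5
  the kicker's payoff from aim Right: q·5 + (1−q)·0 = 5q
  -3q + 5 = 5q  ⇒  -8q = -5  ⇒  q = 5/8.

p = 5/8, q = 5/8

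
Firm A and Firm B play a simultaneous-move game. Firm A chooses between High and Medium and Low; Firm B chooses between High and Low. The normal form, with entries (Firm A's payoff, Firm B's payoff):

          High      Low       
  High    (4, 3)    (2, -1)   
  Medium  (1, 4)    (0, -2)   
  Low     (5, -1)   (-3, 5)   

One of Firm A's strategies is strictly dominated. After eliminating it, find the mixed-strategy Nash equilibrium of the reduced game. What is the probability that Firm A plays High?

p = 3/5

Firm A's strategy Medium is strictly dominated by High: 4 > 1 and 2 > 0. Eliminate Medium.
In a mixed equilibrium Firm B is indifferent between High and Low; this condition fixes p.
  Firm B's payoff from High: p·3 + (1−p)·(-1) = 4p - 1
  Firm B's payoff from Low: p·(-1) + (1−p)·5 = -6p + 5
  4p - 1 = -6p + 5  ⇒  10p = 6  ⇒  p = 3/5.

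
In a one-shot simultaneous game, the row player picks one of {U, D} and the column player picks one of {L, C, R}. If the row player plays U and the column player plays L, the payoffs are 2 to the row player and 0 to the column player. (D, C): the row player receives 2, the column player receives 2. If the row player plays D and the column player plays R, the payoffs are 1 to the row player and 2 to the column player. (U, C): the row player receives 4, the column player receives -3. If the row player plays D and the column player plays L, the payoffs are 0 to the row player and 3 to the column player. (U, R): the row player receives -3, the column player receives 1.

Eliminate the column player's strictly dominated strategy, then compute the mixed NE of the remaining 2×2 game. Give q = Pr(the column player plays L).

q = 2/3

The column player's strategy C is strictly dominated by L: 0 > -3 and 3 > 2. Eliminate C.
The row player's indifference between U and D determines the column player's mixing probability q:
  the row player's expected payoff from U: q·2 + (1−q)·(-3) = 5q - 3
  the row player's expected payoff from D: q·0 + (1−q)·1 = -q + 1
  5q - 3 = -q + 1  ⇒  6q = 4  ⇒  q = 2/3.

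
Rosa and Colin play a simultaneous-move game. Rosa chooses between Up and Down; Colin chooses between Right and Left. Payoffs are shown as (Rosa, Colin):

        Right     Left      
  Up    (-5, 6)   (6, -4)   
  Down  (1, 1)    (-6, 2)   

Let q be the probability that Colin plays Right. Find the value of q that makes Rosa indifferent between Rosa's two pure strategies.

Set Rosa's expected payoff from Up equal to that from Down:
  Rosa's expected payoff from Up: q·(-5) + (1−q)·6 = -11q + 6
  Rosa's expected payoff from Down: q·1 + (1−q)·(-6) = 7q - 6
  -11q + 6 = 7q - 6  ⇒  -18q = -12  ⇒  q = 2/3.

q = 2/3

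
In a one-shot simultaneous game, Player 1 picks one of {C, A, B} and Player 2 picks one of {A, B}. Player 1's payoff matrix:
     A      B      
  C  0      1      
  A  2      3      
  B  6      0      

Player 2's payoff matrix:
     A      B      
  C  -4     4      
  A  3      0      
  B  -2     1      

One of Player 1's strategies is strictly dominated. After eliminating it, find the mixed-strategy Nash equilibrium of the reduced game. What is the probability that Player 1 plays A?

p = 1/2

Player 1's strategy C is strictly dominated by A: 2 > 0 and 3 > 1. Eliminate C.
Player 2's indifference between A and B determines Player 1's mixing probability p:
  Player 2's payoff from A: p·3 + (1−p)·(-2) = 5p - 2
  Player 2's payoff from B: p·0 + (1−p)·1 = -p + 1
  5p - 2 = -p + 1  ⇒  6p = 3  ⇒  p = 1/2.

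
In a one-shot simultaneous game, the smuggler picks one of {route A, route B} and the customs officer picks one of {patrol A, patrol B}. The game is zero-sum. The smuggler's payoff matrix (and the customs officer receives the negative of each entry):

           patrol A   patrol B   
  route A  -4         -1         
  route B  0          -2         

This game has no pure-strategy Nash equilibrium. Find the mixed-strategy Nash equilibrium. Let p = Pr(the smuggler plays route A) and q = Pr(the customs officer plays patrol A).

p = 2/5, q = 1/5

The customs officer's indifference between patrol A and patrol B determines the smuggler's mixing probability p:
  the customs officer's expected payoff from patrol A: p·4 + (1−p)·0 = 4p
  the customs officer's expected payoff from patrol B: p·1 + (1−p)·2 = -p + 2
  4p = -p + 2  ⇒  5p = 2  ⇒  p = 2/5.
Set the smuggler's expected payoff from route A equal to that from route B:
  the smuggler's payoff to route A: q·(-4) + (1−q)·(-1) = -3q - 1
  the smuggler's payoff to route B: q·0 + (1−q)·(-2) = 2q - 2
  -3q - 1 = 2q - 2  ⇒  -5q = -1  ⇒  q = 1/5.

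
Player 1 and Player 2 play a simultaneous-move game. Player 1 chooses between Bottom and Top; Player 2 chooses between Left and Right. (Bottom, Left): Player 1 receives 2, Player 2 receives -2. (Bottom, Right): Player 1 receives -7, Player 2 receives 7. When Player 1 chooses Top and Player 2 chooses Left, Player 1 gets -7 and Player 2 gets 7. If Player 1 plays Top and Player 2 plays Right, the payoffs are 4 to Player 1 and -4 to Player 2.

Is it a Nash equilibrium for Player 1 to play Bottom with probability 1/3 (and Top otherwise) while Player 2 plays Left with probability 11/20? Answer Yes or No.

Given Player 1's mix p = 1/3, Player 2's payoff from Left is 4 but from Right is -1/3. Player 2 strictly prefers Left, so Player 2 would not mix.
So the proposed profile is not a Nash equilibrium.

No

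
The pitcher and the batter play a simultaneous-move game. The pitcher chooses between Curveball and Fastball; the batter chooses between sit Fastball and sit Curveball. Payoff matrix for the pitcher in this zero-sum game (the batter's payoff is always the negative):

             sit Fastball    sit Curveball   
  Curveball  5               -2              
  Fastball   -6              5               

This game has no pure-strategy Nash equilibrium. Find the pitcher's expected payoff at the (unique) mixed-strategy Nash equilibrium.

13/18

The batter's mix must leave the pitcher indifferent between Curveball and Fastball.
  the pitcher's payoff to Curveball: q·5 + (1−q)·(-2) = 7q - 2
  the pitcher's payoff to Fastball: q·(-6) + (1−q)·5 = -11q + 5
  7q - 2 = -11q + 5  ⇒  18q = 7  ⇒  q = 7/18.
At equilibrium the pitcher is indifferent across rows, so the pitcher's payoff equals the payoff from Curveball: (7/18)·5 + (11/18)·(-2) = 13/18.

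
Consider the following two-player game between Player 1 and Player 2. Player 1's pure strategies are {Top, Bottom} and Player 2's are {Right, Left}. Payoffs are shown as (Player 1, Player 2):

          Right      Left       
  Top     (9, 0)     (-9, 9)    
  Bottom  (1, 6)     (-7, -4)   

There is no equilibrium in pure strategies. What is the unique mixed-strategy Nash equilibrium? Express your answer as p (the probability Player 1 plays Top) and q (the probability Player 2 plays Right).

p = 10/19, q = 1/5

In a mixed equilibrium Player 2 is indifferent between Right and Left; this condition fixes p.
  Player 2's payoff to Right: p·0 + (1−p)·6 = -6p + 6
  Player 2's payoff to Left: p·9 + (1−p)·(-4) = 13p - 4
  -6p + 6 = 13p - 4  ⇒  -19p = -10  ⇒  p = 10/19.
Player 1's indifference between Top and Bottom determines Player 2's mixing probability q:
  Player 1's payoff to Top: q·9 + (1−q)·(-9) = 18q - 9
  Player 1's payoff to Bottom: q·1 + (1−q)·(-7) = 8q - 7
  18q - 9 = 8q - 7  ⇒  10q = 2  ⇒  q = 1/5.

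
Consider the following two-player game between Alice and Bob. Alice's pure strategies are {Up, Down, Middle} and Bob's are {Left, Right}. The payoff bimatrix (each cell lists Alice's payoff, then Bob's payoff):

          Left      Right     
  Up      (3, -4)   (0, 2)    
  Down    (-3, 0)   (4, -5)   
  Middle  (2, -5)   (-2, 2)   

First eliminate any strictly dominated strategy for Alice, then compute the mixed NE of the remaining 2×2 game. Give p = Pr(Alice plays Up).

Alice's strategy Middle is strictly dominated by Up: 3 > 2 and 0 > -2. Eliminate Middle.
Alice's mix must leave Bob indifferent between Left and Right.
  Bob's payoff to Left: p·(-4) + (1−p)·0 = -4p
  Bob's payoff to Right: p·2 + (1−p)·(-5) = 7p - 5
  -4p = 7p - 5  ⇒  -11p = -5  ⇒  p = 5/11.

p = 5/11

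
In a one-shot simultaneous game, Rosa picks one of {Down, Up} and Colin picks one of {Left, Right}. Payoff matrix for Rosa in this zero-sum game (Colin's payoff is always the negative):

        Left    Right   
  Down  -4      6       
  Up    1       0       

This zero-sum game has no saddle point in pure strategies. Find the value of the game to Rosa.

For Rosa to be willing to mix, Rosa must be indifferent between Down and Up, which pins down Colin's mix.
  Rosa's payoff to Down: q·(-4) + (1−q)·6 = -10q + 6
  Rosa's payoff to Up: q·1 + (1−q)·0 = q
  -10q + 6 = q  ⇒  -11q = -6  ⇒  q = 6/11.
The value is Rosa's expected payoff against this mix (using Down): (6/11)·(-4) + (5/11)·6 = 6/11.

v = 6/11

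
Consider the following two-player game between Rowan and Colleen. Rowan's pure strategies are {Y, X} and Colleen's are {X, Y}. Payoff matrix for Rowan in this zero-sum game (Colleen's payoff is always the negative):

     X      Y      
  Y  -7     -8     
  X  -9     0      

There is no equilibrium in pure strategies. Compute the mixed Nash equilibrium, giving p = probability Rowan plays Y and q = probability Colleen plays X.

Colleen's indifference between X and Y determines Rowan's mixing probability p:
  Colleen's expected payoff from X: p·7 + (1−p)·9 = -2p + 9
  Colleen's expected payoff from Y: p·8 + (1−p)·0 = 8p
  -2p + 9 = 8p  ⇒  -10p = -9  ⇒  p = 9/10.
Colleen's mix must leave Rowan indifferent between Y and X.
  Rowan's payoff from Y: q·(-7) + (1−q)·(-8) = q - 8
  Rowan's payoff from X: q·(-9) + (1−q)·0 = -9q
  q - 8 = -9q  ⇒  10q = 8  ⇒  q = 4/5.

p = 9/10, q = 4/5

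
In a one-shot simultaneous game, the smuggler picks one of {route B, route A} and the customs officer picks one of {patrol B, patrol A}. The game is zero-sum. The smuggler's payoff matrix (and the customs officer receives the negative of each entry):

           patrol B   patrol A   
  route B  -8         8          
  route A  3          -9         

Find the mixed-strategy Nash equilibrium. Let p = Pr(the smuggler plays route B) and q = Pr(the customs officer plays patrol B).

p = 3/7, q = 17/28

The customs officer's indifference between patrol B and patrol A determines the smuggler's mixing probability p:
  the customs officer's expected payoff from patrol B: p·8 + (1−p)·(-3) = 11p - 3
  the customs officer's expected payoff from patrol A: p·(-8) + (1−p)·9 = -17p + 9
  11p - 3 = -17p + 9  ⇒  28p = 12  ⇒  p = 3/7.
For the smuggler to be willing to mix, the smuggler must be indifferent between route B and route A, which pins down the customs officer's mix.
  the smuggler's payoff to route B: q·(-8) + (1−q)·8 = -16q + 8
  the smuggler's payoff to route A: q·3 + (1−q)·(-9) = 12q - 9
  -16q + 8 = 12q - 9  ⇒  -28q = -17  ⇒  q = 17/28.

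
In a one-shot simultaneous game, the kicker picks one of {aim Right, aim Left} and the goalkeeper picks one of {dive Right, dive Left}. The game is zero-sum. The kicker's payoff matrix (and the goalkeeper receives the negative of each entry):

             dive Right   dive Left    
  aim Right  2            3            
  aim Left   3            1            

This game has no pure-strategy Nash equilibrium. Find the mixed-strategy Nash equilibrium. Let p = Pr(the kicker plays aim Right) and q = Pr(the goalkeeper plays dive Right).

In a mixed equilibrium the goalkeeper is indifferent between dive Right and dive Left; this condition fixes p.
  the goalkeeper's payoff to dive Right: p·(-2) + (1−p)·(-3) = p - 3
  the goalkeeper's payoff to dive Left: p·(-3) + (1−p)·(-1) = -2p - 1
  p - 3 = -2p - 1  ⇒  3p = 2  ⇒  p = 2/3.
Set the kicker's expected payoff from aim Right equal to that from aim Left:
  the kicker's payoff from aim Right: q·2 + (1−q)·3 = -q + 3
  the kicker's payoff from aim Left: q·3 + (1−q)·1 = 2q + 1
  -q + 3 = 2q + 1  ⇒  -3q = -2  ⇒  q = 2/3.

p = 2/3, q = 2/3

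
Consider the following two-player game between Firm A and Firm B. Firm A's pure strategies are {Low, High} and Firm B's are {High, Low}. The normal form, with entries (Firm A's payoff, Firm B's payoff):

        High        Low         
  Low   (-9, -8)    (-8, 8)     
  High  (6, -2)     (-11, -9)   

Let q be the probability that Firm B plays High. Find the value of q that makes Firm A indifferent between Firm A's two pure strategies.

q = 1/6

Set Firm A's expected payoff from Low equal to that from High:
  Firm A's expected payoff from Low: q·(-9) + (1−q)·(-8) = -q - 8
  Firm A's expected payoff from High: q·6 + (1−q)·(-11) = 17q - 11
  -q - 8 = 17q - 11  ⇒  -18q = -3  ⇒  q = 1/6.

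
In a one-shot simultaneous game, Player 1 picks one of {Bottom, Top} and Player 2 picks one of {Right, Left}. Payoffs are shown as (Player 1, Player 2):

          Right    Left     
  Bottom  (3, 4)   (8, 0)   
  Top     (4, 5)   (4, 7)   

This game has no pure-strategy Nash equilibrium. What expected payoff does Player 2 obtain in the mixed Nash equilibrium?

Player 1's mix must leave Player 2 indifferent between Right and Left.
  Player 2's expected payoff from Right: p·4 + (1−p)·5 = -p + 5
  Player 2's expected payoff from Left: p·0 + (1−p)·7 = -7p + 7
  -p + 5 = -7p + 7  ⇒  6p = 2  ⇒  p = 1/3.
At equilibrium Player 2 is indifferent across columns, so Player 2's payoff equals the payoff from Right: (1/3)·4 + (2/3)·5 = 14/3.

14/3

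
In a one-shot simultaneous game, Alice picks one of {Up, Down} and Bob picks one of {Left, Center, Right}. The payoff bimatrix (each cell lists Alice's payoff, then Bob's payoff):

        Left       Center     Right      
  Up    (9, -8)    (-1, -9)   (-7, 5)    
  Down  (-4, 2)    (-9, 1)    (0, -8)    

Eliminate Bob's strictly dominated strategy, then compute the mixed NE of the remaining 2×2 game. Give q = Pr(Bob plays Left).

q = 7/20

Bob's strategy Center is strictly dominated by Left: -8 > -9 and 2 > 1. Eliminate Center.
Set Alice's expected payoff from Up equal to that from Down:
  Alice's payoff to Up: q·9 + (1−q)·(-7) = 16q - 7
  Alice's payoff to Down: q·(-4) + (1−q)·0 = -4q
  16q - 7 = -4q  ⇒  20q = 7  ⇒  q = 7/20.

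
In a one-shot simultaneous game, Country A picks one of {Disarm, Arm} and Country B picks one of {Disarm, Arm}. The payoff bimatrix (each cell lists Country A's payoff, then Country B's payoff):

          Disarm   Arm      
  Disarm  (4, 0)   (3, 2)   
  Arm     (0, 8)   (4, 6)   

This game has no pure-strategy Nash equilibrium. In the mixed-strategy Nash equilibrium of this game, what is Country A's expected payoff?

16/5

Country B's mix must leave Country A indifferent between Disarm and Arm.
  Country A's payoff from Disarm: q·4 + (1−q)·3 = q + 3
  Country A's payoff from Arm: q·0 + (1−q)·4 = -4q + 4
  q + 3 = -4q + 4  ⇒  5q = 1  ⇒  q = 1/5.
At equilibrium Country A is indifferent across rows, so Country A's payoff equals the payoff from Disarm: (1/5)·4 + (4/5)·3 = 16/5.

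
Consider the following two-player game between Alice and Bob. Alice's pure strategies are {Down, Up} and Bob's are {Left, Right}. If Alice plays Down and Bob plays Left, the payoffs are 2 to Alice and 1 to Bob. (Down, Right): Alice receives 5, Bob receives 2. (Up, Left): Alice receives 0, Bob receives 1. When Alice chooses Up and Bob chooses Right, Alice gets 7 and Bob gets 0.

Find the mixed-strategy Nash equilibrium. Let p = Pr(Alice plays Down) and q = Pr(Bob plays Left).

p = 1/2, q = 1/2

Bob's indifference between Left and Right determines Alice's mixing probability p:
  Bob's payoff to Left: p·1 + (1−p)·1 = 1
  Bob's payoff to Right: p·2 + (1−p)·0 = 2p
  1 = 2p  ⇒  -2p = -1  ⇒  p = 1/2.
For Alice to be willing to mix, Alice must be indifferent between Down and Up, which pins down Bob's mix.
  Alice's payoff from Down: q·2 + (1−q)·5 = -3q + 5
  Alice's payoff from Up: q·0 + (1−q)·7 = -7q + 7
  -3q + 5 = -7q + 7  ⇒  4q = 2  ⇒  q = 1/2.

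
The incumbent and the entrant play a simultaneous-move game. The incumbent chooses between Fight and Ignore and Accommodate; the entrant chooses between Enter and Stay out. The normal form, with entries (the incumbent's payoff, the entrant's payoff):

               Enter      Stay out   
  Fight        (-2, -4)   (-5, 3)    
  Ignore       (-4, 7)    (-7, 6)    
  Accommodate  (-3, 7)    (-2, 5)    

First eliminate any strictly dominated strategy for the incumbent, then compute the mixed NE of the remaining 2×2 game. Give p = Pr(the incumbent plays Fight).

The incumbent's strategy Ignore is strictly dominated by Fight: -2 > -4 and -5 > -7. Eliminate Ignore.
Set the entrant's expected payoff from Enter equal to that from Stay out:
  the entrant's expected payoff from Enter: p·(-4) + (1−p)·7 = -11p + 7
  the entrant's expected payoff from Stay out: p·3 + (1−p)·5 = -2p + 5
  -11p + 7 = -2p + 5  ⇒  -9p = -2  ⇒  p = 2/9.

p = 2/9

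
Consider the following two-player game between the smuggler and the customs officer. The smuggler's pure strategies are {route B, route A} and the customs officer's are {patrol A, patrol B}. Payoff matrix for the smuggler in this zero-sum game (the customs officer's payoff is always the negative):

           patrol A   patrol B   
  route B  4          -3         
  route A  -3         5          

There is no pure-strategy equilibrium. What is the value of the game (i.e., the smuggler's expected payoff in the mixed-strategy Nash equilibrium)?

The customs officer's mix must leave the smuggler indifferent between route B and route A.
  the smuggler's payoff to route B: q·4 + (1−q)·(-3) = 7q - 3
  the smuggler's payoff to route A: q·(-3) + (1−q)·5 = -8q + 5
  7q - 3 = -8q + 5  ⇒  15q = 8  ⇒  q = 8/15.
The value is the smuggler's expected payoff against this mix (using route B): (8/15)·4 + (7/15)·(-3) = 11/15.

v = 11/15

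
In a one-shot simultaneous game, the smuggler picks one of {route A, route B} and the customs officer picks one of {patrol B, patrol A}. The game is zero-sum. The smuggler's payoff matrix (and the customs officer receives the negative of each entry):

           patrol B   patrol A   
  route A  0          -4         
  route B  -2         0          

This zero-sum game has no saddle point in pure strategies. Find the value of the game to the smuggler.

For the smuggler to be willing to mix, the smuggler must be indifferent between route A and route B, which pins down the customs officer's mix.
  the smuggler's payoff to route A: q·0 + (1−q)·(-4) = 4q - 4
  the smuggler's payoff to route B: q·(-2) + (1−q)·0 = -2q
  4q - 4 = -2q  ⇒  6q = 4  ⇒  q = 2/3.
The value is the smuggler's expected payoff against this mix (using route A): (2/3)·0 + (1/3)·(-4) = -4/3.

v = -4/3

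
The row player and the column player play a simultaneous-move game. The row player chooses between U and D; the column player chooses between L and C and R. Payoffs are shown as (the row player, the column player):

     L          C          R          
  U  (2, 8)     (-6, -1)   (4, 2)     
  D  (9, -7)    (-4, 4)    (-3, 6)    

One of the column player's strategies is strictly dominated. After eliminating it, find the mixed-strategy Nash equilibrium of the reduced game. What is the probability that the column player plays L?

The column player's strategy C is strictly dominated by R: 2 > -1 and 6 > 4. Eliminate C.
The row player's indifference between U and D determines the column player's mixing probability q:
  the row player's payoff to U: q·2 + (1−q)·4 = -2q + 4
  the row player's payoff to D: q·9 + (1−q)·(-3) = 12q - 3
  -2q + 4 = 12q - 3  ⇒  -14q = -7  ⇒  q = 1/2.

q = 1/2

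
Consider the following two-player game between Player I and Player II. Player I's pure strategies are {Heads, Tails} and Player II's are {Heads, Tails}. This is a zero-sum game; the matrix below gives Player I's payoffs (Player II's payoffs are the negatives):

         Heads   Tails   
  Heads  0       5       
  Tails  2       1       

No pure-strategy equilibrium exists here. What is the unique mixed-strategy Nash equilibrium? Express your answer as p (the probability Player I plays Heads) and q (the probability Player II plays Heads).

Set Player II's expected payoff from Heads equal to that from Tails:
  Player II's expected payoff from Heads: p·0 + (1−p)·(-2) = 2p - 2
  Player II's expected payoff from Tails: p·(-5) + (1−p)·(-1) = -4p - 1
  2p - 2 = -4p - 1  ⇒  6p = 1  ⇒  p = 1/6.
Set Player I's expected payoff from Heads equal to that from Tails:
  Player I's payoff to Heads: q·0 + (1−q)·5 = -5q + 5
  Player I's payoff to Tails: q·2 + (1−q)·1 = q + 1
  -5q + 5 = q + 1  ⇒  -6q = -4  ⇒  q = 2/3.

p = 1/6, q = 2/3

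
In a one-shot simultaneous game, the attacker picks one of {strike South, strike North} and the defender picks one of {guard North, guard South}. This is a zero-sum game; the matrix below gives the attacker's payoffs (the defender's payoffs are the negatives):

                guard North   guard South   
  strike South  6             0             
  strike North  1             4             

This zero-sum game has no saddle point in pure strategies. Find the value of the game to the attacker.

v = 8/3

The defender's mix must leave the attacker indifferent between strike South and strike North.
  the attacker's payoff to strike South: q·6 + (1−q)·0 = 6q
  the attacker's payoff to strike North: q·1 + (1−q)·4 = -3q + 4
  6q = -3q + 4  ⇒  9q = 4  ⇒  q = 4/9.
The value is the attacker's expected payoff against this mix (using strike South): (4/9)·6 + (5/9)·0 = 8/3.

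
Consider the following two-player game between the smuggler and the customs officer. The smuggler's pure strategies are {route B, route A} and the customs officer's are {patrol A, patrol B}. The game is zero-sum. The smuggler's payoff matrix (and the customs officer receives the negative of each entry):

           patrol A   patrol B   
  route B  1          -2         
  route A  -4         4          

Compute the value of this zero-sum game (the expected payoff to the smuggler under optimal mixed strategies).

For the smuggler to be willing to mix, the smuggler must be indifferent between route B and route A, which pins down the customs officer's mix.
  the smuggler's payoff from route B: q·1 + (1−q)·(-2) = 3q - 2
  the smuggler's payoff from route A: q·(-4) + (1−q)·4 = -8q + 4
  3q - 2 = -8q + 4  ⇒  11q = 6  ⇒  q = 6/11.
The value is the smuggler's expected payoff against this mix (using route B): (6/11)·1 + (5/11)·(-2) = -4/11.

v = -4/11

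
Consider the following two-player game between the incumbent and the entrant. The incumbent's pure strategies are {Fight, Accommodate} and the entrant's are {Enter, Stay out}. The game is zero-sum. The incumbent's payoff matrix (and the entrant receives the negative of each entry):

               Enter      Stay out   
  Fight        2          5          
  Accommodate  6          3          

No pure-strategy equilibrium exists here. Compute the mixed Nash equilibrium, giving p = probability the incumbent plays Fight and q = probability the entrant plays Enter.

p = 1/2, q = 1/3

For the entrant to be willing to mix, the entrant must be indifferent between Enter and Stay out, which pins down the incumbent's mix.
  the entrant's expected payoff from Enter: p·(-2) + (1−p)·(-6) = 4p - 6
  the entrant's expected payoff from Stay out: p·(-5) + (1−p)·(-3) = -2p - 3
  4p - 6 = -2p - 3  ⇒  6p = 3  ⇒  p = 1/2.
In a mixed equilibrium the incumbent is indifferent between Fight and Accommodate; this condition fixes q.
  the incumbent's expected payoff from Fight: q·2 + (1−q)·5 = -3q + 5
  the incumbent's expected payoff from Accommodate: q·6 + (1−q)·3 = 3q + 3
  -3q + 5 = 3q + 3  ⇒  -6q = -2  ⇒  q = 1/3.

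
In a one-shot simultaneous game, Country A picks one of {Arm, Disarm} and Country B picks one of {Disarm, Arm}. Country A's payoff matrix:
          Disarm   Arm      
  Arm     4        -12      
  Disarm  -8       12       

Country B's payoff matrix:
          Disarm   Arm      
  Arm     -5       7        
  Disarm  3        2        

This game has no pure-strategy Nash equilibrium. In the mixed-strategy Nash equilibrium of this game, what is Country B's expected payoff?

31/13

For Country B to be willing to mix, Country B must be indifferent between Disarm and Arm, which pins down Country A's mix.
  Country B's payoff from Disarm: p·(-5) + (1−p)·3 = -8p + 3
  Country B's payoff from Arm: p·7 + (1−p)·2 = 5p + 2
  -8p + 3 = 5p + 2  ⇒  -13p = -1  ⇒  p = 1/13.
At equilibrium Country B is indifferent across columns, so Country B's payoff equals the payoff from Disarm: (1/13)·(-5) + (12/13)·3 = 31/13.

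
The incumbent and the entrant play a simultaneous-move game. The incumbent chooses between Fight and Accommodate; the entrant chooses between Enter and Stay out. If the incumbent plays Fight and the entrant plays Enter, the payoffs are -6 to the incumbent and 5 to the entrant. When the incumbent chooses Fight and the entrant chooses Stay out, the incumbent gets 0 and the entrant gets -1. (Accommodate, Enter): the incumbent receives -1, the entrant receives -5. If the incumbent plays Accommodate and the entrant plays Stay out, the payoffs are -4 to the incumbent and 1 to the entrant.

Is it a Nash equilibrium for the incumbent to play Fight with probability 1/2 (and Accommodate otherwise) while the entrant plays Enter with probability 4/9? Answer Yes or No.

Yes

Check the entrant's indifference given the incumbent's mix p = 1/2:
  payoff from Enter = 0; payoff from Stay out = 0 — equal.
Check the incumbent's indifference given the entrant's mix q = 4/9:
  payoff from Fight = -8/3; payoff from Accommodate = -8/3 — equal.
Both players are indifferent, so neither can profitably deviate.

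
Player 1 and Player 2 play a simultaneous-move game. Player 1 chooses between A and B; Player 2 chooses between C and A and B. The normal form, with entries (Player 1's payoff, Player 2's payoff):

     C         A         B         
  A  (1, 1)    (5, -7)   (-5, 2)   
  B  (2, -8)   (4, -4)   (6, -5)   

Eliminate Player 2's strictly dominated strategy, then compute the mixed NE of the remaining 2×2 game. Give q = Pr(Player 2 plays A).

q = 11/12

Player 2's strategy C is strictly dominated by B: 2 > 1 and -5 > -8. Eliminate C.
Set Player 1's expected payoff from A equal to that from B:
  Player 1's payoff from A: q·5 + (1−q)·(-5) = 10q - 5
  Player 1's payoff from B: q·4 + (1−q)·6 = -2q + 6
  10q - 5 = -2q + 6  ⇒  12q = 11  ⇒  q = 11/12.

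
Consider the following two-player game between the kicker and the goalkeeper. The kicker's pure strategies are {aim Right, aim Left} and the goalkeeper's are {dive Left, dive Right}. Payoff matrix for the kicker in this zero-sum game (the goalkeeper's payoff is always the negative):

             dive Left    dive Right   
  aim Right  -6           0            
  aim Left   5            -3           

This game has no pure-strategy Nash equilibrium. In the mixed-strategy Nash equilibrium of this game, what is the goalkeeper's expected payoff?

9/7

Set the goalkeeper's expected payoff from dive Left equal to that from dive Right:
  the goalkeeper's expected payoff from dive Left: p·6 + (1−p)·(-5) = 11p - 5
  the goalkeeper's expected payoff from dive Right: p·0 + (1−p)·3 = -3p + 3
  11p - 5 = -3p + 3  ⇒  14p = 8  ⇒  p = 4/7.
At equilibrium the goalkeeper is indifferent across columns, so the goalkeeper's payoff equals the payoff from dive Left: (4/7)·6 + (3/7)·(-5) = 9/7.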